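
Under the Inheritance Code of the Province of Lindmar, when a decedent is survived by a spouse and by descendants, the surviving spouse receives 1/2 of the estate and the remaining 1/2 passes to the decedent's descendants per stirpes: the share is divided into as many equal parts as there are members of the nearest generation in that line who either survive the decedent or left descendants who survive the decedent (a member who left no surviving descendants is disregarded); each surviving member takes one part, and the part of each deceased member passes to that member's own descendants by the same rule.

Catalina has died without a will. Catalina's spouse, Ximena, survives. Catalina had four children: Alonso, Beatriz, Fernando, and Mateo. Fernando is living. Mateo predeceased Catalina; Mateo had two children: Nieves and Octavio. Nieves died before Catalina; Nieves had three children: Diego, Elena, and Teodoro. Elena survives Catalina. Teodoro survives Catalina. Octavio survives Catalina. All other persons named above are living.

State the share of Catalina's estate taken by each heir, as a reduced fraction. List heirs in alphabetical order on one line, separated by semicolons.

Alonso 1/8; Beatriz 1/8; Diego 1/48; Elena 1/48; Fernando 1/8; Octavio 1/16; Teodoro 1/48; Ximena 1/2

Ximena, as surviving spouse, takes 1/2.
The remaining 1/2 passes to Catalina's descendants per stirpes.
The 1/2 is divided into 4 equal shares of 1/8 among Alonso, Beatriz, Fernando, Mateo.
Alonso is living and takes 1/8.
Beatriz is living and takes 1/8.
Fernando is living and takes 1/8.
Mateo predeceased; the 1/8 allotted to Mateo's branch passes to Mateo's issue by representation.
The 1/8 is divided into 2 equal shares of 1/16 among Nieves, Octavio.
Nieves predeceased; the 1/16 allotted to Nieves's branch passes to Nieves's issue by representation.
The 1/16 is divided into 3 equal shares of 1/48 among Diego, Elena, Teodoro.
Diego is living and takes 1/48.
Elena is living and takes 1/48.
Teodoro is living and takes 1/48.
Octavio is living and takes 1/16.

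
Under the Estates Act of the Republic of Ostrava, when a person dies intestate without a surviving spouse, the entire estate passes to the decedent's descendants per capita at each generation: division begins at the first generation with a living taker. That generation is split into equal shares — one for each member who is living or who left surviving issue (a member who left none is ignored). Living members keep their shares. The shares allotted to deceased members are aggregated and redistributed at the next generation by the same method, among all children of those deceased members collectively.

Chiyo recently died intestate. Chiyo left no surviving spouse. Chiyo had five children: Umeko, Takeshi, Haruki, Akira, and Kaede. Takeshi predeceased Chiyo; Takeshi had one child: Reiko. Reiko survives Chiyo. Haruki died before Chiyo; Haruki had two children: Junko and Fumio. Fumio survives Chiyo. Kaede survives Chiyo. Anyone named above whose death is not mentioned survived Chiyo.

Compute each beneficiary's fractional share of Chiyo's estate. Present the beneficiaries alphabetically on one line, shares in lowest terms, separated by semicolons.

There is no surviving spouse, so the entire estate passes to Chiyo's descendants per capita at each generation.
At generation 1 (Umeko, Takeshi, Haruki, Akira, Kaede) there are 5 shares of (1)/5 = 1/5 each.
Living: Umeko, Akira, and Kaede — each takes 1/5.
Deceased: Takeshi and Haruki. Their combined 2/5 is pooled and carried to generation 2.
At generation 2 (Reiko, Junko, Fumio) there are 3 shares of (2/5)/3 = 2/15 each.
Living: Reiko, Junko, and Fumio — each takes 2/15.

Akira 1/5; Fumio 2/15; Junko 2/15; Kaede 1/5; Reiko 2/15; Umeko 1/5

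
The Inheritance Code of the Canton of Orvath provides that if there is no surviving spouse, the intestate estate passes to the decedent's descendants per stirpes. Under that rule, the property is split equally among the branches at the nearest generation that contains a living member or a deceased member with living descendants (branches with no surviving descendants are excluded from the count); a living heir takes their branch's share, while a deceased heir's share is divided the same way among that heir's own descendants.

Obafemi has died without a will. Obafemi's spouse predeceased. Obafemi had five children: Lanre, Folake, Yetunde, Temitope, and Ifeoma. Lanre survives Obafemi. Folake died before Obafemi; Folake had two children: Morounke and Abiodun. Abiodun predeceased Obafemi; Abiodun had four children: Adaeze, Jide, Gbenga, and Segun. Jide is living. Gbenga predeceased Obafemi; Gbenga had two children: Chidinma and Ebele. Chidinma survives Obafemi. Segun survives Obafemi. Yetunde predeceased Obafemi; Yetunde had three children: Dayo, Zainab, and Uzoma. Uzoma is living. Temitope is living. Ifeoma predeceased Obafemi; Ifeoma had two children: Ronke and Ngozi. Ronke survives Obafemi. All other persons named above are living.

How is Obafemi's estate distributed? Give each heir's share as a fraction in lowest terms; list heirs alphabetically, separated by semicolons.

There is no surviving spouse, so the entire estate passes to Obafemi's descendants per stirpes.
The estate is divided into 5 equal shares of 1/5 among Lanre, Folake, Yetunde, Temitope, Ifeoma.
Lanre is living and takes 1/5.
Folake predeceased; the 1/5 allotted to Folake's branch passes to Folake's issue by representation.
The 1/5 is divided into 2 equal shares of 1/10 among Morounke, Abiodun.
Morounke is living and takes 1/10.
Abiodun predeceased; the 1/10 allotted to Abiodun's branch passes to Abiodun's issue by representation.
The 1/10 is divided into 4 equal shares of 1/40 among Adaeze, Jide, Gbenga, Segun.
Adaeze is living and takes 1/40.
Jide is living and takes 1/40.
Gbenga predeceased; the 1/40 allotted to Gbenga's branch passes to Gbenga's issue by representation.
The 1/40 is divided into 2 equal shares of 1/80 among Chidinma, Ebele.
Chidinma is living and takes 1/80.
Ebele is living and takes 1/80.
Segun is living and takes 1/40.
Yetunde predeceased; the 1/5 allotted to Yetunde's branch passes to Yetunde's issue by representation.
The 1/5 is divided into 3 equal shares of 1/15 among Dayo, Zainab, Uzoma.
Dayo is living and takes 1/15.
Zainab is living and takes 1/15.
Uzoma is living and takes 1/15.
Temitope is living and takes 1/5.
Ifeoma predeceased; the 1/5 allotted to Ifeoma's branch passes to Ifeoma's issue by representation.
The 1/5 is divided into 2 equal shares of 1/10 among Ronke, Ngozi.
Ronke is living and takes 1/10.
Ngozi is living and takes 1/10.

Adaeze 1/40; Chidinma 1/80; Dayo 1/15; Ebele 1/80; Jide 1/40; Lanre 1/5; Morounke 1/10; Ngozi 1/10; Ronke 1/10; Segun 1/40; Temitope 1/5; Uzoma 1/15; Zainab 1/15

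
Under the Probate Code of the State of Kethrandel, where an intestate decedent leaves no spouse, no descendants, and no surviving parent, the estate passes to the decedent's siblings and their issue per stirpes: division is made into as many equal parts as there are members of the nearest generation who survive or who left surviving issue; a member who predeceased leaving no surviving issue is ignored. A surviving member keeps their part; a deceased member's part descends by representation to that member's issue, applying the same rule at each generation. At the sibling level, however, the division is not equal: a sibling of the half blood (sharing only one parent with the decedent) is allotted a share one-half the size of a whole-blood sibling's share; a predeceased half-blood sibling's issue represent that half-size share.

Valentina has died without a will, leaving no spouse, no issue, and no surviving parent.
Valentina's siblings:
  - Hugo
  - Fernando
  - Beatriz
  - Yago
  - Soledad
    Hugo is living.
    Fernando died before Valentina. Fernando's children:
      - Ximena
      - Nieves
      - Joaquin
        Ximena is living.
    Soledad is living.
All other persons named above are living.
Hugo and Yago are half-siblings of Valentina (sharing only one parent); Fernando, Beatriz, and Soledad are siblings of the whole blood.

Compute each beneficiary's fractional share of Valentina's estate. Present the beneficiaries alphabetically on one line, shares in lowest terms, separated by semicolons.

Beatriz 1/4; Hugo 1/8; Joaquin 1/12; Nieves 1/12; Soledad 1/4; Ximena 1/12; Yago 1/8

No spouse, descendants, or parent survives, so the estate passes to Valentina's siblings per stirpes.
Half-blood siblings count for one-half the weight of whole-blood siblings at the initial division.
Dividing 1 in proportion to weights (total weight 4): Hugo (weight 1/2) → 1/8; Fernando (weight 1) → 1/4; Beatriz (weight 1) → 1/4; Yago (weight 1/2) → 1/8; Soledad (weight 1) → 1/4.
Hugo is living and takes 1/8.
Fernando predeceased; the 1/4 allotted to Fernando's branch passes to Fernando's issue by representation.
The 1/4 is divided into 3 equal shares of 1/12 among Ximena, Nieves, Joaquin.
Ximena is living and takes 1/12.
Nieves is living and takes 1/12.
Joaquin is living and takes 1/12.
Beatriz is living and takes 1/4.
Yago is living and takes 1/8.
Soledad is living and takes 1/4.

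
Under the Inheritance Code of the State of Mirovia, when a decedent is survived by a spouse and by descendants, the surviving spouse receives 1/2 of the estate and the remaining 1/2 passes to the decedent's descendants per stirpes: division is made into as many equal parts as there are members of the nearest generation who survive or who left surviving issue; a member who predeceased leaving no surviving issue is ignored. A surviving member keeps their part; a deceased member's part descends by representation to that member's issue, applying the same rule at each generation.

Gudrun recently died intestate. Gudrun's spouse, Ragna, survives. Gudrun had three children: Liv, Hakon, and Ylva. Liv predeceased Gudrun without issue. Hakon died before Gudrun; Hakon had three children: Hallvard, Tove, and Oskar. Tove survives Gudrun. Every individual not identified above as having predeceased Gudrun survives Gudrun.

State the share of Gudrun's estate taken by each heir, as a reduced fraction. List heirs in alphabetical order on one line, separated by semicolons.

Hallvard 1/12; Oskar 1/12; Ragna 1/2; Tove 1/12; Ylva 1/4

Ragna, as surviving spouse, takes 1/2.
The remaining 1/2 passes to Gudrun's descendants per stirpes.
Liv left no surviving issue, so that branch lapses and is disregarded.
The 1/2 is divided into 2 equal shares of 1/4 among Hakon, Ylva.
Hakon predeceased; the 1/4 allotted to Hakon's branch passes to Hakon's issue by representation.
The 1/4 is divided into 3 equal shares of 1/12 among Hallvard, Tove, Oskar.
Hallvard is living and takes 1/12.
Tove is living and takes 1/12.
Oskar is living and takes 1/12.
Ylva is living and takes 1/4.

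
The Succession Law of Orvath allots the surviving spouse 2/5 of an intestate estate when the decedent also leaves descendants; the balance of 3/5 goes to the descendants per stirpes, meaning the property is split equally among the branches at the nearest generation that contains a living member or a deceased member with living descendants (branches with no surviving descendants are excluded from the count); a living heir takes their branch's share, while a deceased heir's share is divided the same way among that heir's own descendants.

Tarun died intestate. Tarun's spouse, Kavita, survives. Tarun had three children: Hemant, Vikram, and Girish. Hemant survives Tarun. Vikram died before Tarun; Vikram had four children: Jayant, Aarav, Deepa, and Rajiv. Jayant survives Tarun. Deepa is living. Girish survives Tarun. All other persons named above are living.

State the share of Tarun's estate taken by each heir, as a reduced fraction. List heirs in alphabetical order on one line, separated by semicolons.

Aarav 1/20; Deepa 1/20; Girish 1/5; Hemant 1/5; Jayant 1/20; Kavita 2/5; Rajiv 1/20

Kavita, as surviving spouse, takes 2/5.
The remaining 3/5 passes to Tarun's descendants per stirpes.
The 3/5 is divided into 3 equal shares of 1/5 among Hemant, Vikram, Girish.
Hemant is living and takes 1/5.
Vikram predeceased; the 1/5 allotted to Vikram's branch passes to Vikram's issue by representation.
The 1/5 is divided into 4 equal shares of 1/20 among Jayant, Aarav, Deepa, Rajiv.
Jayant is living and takes 1/20.
Aarav is living and takes 1/20.
Deepa is living and takes 1/20.
Rajiv is living and takes 1/20.
Girish is living and takes 1/5.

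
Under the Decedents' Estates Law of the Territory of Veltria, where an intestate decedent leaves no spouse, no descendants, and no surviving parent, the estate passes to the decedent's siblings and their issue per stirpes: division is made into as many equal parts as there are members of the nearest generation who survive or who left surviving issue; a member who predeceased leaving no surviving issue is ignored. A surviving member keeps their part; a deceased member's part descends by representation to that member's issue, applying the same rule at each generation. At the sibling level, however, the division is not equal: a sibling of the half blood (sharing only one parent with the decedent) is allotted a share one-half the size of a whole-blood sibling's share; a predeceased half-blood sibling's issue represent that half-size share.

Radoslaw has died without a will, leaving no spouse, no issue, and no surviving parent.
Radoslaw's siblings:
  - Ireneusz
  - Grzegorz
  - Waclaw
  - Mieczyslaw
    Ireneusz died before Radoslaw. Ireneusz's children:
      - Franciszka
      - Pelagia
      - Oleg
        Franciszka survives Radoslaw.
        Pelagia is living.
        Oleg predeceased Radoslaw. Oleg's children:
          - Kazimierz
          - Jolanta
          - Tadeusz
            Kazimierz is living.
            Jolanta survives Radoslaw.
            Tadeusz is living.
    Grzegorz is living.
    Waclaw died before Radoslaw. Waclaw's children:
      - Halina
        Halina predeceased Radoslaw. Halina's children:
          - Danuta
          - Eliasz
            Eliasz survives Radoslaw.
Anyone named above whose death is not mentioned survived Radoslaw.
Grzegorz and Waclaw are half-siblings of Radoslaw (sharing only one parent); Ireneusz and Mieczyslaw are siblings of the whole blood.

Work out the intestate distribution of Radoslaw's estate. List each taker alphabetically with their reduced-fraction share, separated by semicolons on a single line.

No spouse, descendants, or parent survives, so the estate passes to Radoslaw's siblings per stirpes.
Half-blood siblings count for one-half the weight of whole-blood siblings at the initial division.
Dividing 1 in proportion to weights (total weight 3): Ireneusz (weight 1) → 1/3; Grzegorz (weight 1/2) → 1/6; Waclaw (weight 1/2) → 1/6; Mieczyslaw (weight 1) → 1/3.
Ireneusz predeceased; the 1/3 allotted to Ireneusz's branch passes to Ireneusz's issue by representation.
The 1/3 is divided into 3 equal shares of 1/9 among Franciszka, Pelagia, Oleg.
Franciszka is living and takes 1/9.
Pelagia is living and takes 1/9.
Oleg predeceased; the 1/9 allotted to Oleg's branch passes to Oleg's issue by representation.
The 1/9 is divided into 3 equal shares of 1/27 among Kazimierz, Jolanta, Tadeusz.
Kazimierz is living and takes 1/27.
Jolanta is living and takes 1/27.
Tadeusz is living and takes 1/27.
Grzegorz is living and takes 1/6.
Waclaw predeceased; the 1/6 allotted to Waclaw's branch passes to Waclaw's issue by representation.
Halina's line is the sole branch at this level, so the full 1/6 passes to Halina's issue by representation.
The 1/6 is divided into 2 equal shares of 1/12 among Danuta, Eliasz.
Danuta is living and takes 1/12.
Eliasz is living and takes 1/12.
Mieczyslaw is living and takes 1/3.

Danuta 1/12; Eliasz 1/12; Franciszka 1/9; Grzegorz 1/6; Jolanta 1/27; Kazimierz 1/27; Mieczyslaw 1/3; Pelagia 1/9; Tadeusz 1/27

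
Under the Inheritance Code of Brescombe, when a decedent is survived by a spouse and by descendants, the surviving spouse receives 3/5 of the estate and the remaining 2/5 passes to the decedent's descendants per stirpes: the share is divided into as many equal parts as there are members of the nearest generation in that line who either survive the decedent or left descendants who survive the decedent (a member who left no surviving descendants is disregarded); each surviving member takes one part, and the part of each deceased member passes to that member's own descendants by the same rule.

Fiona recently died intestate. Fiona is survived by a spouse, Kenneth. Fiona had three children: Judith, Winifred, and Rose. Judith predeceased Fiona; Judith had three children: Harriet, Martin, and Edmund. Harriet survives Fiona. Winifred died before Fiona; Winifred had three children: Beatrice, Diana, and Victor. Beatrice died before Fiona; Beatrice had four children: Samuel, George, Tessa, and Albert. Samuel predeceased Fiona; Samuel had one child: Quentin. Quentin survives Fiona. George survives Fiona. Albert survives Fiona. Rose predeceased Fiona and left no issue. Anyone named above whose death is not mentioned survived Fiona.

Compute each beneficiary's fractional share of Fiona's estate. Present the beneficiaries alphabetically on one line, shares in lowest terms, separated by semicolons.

Albert 1/60; Diana 1/15; Edmund 1/15; George 1/60; Harriet 1/15; Kenneth 3/5; Martin 1/15; Quentin 1/60; Tessa 1/60; Victor 1/15

Kenneth, as surviving spouse, takes 3/5.
The remaining 2/5 passes to Fiona's descendants per stirpes.
Rose left no surviving issue, so that branch lapses and is disregarded.
The 2/5 is divided into 2 equal shares of 1/5 among Judith, Winifred.
Judith predeceased; the 1/5 allotted to Judith's branch passes to Judith's issue by representation.
The 1/5 is divided into 3 equal shares of 1/15 among Harriet, Martin, Edmund.
Harriet is living and takes 1/15.
Martin is living and takes 1/15.
Edmund is living and takes 1/15.
Winifred predeceased; the 1/5 allotted to Winifred's branch passes to Winifred's issue by representation.
The 1/5 is divided into 3 equal shares of 1/15 among Beatrice, Diana, Victor.
Beatrice predeceased; the 1/15 allotted to Beatrice's branch passes to Beatrice's issue by representation.
The 1/15 is divided into 4 equal shares of 1/60 among Samuel, George, Tessa, Albert.
Samuel predeceased; the 1/60 allotted to Samuel's branch passes to Samuel's issue by representation.
Quentin is the sole taker at this level and receives the full 1/60.
George is living and takes 1/60.
Tessa is living and takes 1/60.
Albert is living and takes 1/60.
Diana is living and takes 1/15.
Victor is living and takes 1/15.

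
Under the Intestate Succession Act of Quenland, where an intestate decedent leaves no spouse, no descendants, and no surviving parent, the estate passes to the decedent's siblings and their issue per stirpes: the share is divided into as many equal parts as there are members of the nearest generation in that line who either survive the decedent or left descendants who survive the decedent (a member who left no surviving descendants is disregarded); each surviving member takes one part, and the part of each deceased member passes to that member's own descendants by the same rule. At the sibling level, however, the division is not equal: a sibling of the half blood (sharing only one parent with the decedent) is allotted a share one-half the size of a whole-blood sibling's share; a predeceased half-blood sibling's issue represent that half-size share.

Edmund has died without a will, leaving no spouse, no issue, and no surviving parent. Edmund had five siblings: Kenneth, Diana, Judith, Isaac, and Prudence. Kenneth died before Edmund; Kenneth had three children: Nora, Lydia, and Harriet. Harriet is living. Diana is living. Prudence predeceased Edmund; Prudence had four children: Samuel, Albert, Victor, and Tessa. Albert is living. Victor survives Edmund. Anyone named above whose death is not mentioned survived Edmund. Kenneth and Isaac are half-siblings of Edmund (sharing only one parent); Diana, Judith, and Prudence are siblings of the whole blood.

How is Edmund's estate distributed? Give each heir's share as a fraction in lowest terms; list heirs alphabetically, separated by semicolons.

No spouse, descendants, or parent survives, so the estate passes to Edmund's siblings per stirpes.
Half-blood siblings count for one-half the weight of whole-blood siblings at the initial division.
Dividing 1 in proportion to weights (total weight 4): Kenneth (weight 1/2) → 1/8; Diana (weight 1) → 1/4; Judith (weight 1) → 1/4; Isaac (weight 1/2) → 1/8; Prudence (weight 1) → 1/4.
Kenneth predeceased; the 1/8 allotted to Kenneth's branch passes to Kenneth's issue by representation.
The 1/8 is divided into 3 equal shares of 1/24 among Nora, Lydia, Harriet.
Nora is living and takes 1/24.
Lydia is living and takes 1/24.
Harriet is living and takes 1/24.
Diana is living and takes 1/4.
Judith is living and takes 1/4.
Isaac is living and takes 1/8.
Prudence predeceased; the 1/4 allotted to Prudence's branch passes to Prudence's issue by representation.
The 1/4 is divided into 4 equal shares of 1/16 among Samuel, Albert, Victor, Tessa.
Samuel is living and takes 1/16.
Albert is living and takes 1/16.
Victor is living and takes 1/16.
Tessa is living and takes 1/16.

Albert 1/16; Diana 1/4; Harriet 1/24; Isaac 1/8; Judith 1/4; Lydia 1/24; Nora 1/24; Samuel 1/16; Tessa 1/16; Victor 1/16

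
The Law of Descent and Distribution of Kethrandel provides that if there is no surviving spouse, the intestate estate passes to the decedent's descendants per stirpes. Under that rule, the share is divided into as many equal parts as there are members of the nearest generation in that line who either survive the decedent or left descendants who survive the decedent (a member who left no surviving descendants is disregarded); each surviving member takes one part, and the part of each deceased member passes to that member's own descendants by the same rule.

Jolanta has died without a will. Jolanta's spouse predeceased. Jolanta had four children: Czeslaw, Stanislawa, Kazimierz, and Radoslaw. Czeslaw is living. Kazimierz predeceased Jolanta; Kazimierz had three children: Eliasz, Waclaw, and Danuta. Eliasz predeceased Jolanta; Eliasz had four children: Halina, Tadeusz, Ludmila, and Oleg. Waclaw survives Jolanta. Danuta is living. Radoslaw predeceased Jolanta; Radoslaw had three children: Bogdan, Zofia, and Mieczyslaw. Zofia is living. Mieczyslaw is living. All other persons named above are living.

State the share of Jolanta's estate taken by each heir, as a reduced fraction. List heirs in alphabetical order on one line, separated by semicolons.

Bogdan 1/12; Czeslaw 1/4; Danuta 1/12; Halina 1/48; Ludmila 1/48; Mieczyslaw 1/12; Oleg 1/48; Stanislawa 1/4; Tadeusz 1/48; Waclaw 1/12; Zofia 1/12

There is no surviving spouse, so the entire estate passes to Jolanta's descendants per stirpes.
The estate is divided into 4 equal shares of 1/4 among Czeslaw, Stanislawa, Kazimierz, Radoslaw.
Czeslaw is living and takes 1/4.
Stanislawa is living and takes 1/4.
Kazimierz predeceased; the 1/4 allotted to Kazimierz's branch passes to Kazimierz's issue by representation.
The 1/4 is divided into 3 equal shares of 1/12 among Eliasz, Waclaw, Danuta.
Eliasz predeceased; the 1/12 allotted to Eliasz's branch passes to Eliasz's issue by representation.
The 1/12 is divided into 4 equal shares of 1/48 among Halina, Tadeusz, Ludmila, Oleg.
Halina is living and takes 1/48.
Tadeusz is living and takes 1/48.
Ludmila is living and takes 1/48.
Oleg is living and takes 1/48.
Waclaw is living and takes 1/12.
Danuta is living and takes 1/12.
Radoslaw predeceased; the 1/4 allotted to Radoslaw's branch passes to Radoslaw's issue by representation.
The 1/4 is divided into 3 equal shares of 1/12 among Bogdan, Zofia, Mieczyslaw.
Bogdan is living and takes 1/12.
Zofia is living and takes 1/12.
Mieczyslaw is living and takes 1/12.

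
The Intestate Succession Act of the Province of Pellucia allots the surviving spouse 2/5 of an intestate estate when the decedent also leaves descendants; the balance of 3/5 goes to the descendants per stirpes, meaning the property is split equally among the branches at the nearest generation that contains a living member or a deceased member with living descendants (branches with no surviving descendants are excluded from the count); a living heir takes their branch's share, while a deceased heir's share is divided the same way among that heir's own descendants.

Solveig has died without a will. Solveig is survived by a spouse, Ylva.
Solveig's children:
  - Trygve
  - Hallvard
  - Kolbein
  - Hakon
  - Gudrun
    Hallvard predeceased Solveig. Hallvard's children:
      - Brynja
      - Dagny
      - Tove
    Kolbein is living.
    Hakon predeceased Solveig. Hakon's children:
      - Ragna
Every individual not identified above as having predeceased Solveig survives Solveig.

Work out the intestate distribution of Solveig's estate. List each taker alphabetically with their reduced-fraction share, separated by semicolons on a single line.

Ylva, as surviving spouse, takes 2/5.
The remaining 3/5 passes to Solveig's descendants per stirpes.
The 3/5 is divided into 5 equal shares of 3/25 among Trygve, Hallvard, Kolbein, Hakon, Gudrun.
Trygve is living and takes 3/25.
Hallvard predeceased; the 3/25 allotted to Hallvard's branch passes to Hallvard's issue by representation.
The 3/25 is divided into 3 equal shares of 1/25 among Brynja, Dagny, Tove.
Brynja is living and takes 1/25.
Dagny is living and takes 1/25.
Tove is living and takes 1/25.
Kolbein is living and takes 3/25.
Hakon predeceased; the 3/25 allotted to Hakon's branch passes to Hakon's issue by representation.
Ragna is the sole taker at this level and receives the full 3/25.
Gudrun is living and takes 3/25.

Brynja 1/25; Dagny 1/25; Gudrun 3/25; Kolbein 3/25; Ragna 3/25; Tove 1/25; Trygve 3/25; Ylva 2/5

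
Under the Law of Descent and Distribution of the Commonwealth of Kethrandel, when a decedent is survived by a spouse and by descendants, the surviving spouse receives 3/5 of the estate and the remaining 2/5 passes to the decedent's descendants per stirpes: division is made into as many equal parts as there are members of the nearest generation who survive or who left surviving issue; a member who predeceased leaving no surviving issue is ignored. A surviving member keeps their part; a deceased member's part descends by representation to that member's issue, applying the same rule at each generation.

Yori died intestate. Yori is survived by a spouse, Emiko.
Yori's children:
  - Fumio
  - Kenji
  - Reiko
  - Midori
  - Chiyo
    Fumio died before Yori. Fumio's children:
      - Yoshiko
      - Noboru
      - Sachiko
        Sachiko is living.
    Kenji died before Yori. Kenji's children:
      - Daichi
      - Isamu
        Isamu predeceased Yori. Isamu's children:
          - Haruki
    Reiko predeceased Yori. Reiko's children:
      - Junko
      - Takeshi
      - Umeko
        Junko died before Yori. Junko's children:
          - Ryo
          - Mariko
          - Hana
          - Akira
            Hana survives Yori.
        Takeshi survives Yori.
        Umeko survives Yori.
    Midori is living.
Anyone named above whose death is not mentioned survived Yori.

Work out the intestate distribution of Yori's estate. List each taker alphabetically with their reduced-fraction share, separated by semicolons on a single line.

Akira 1/150; Chiyo 2/25; Daichi 1/25; Emiko 3/5; Hana 1/150; Haruki 1/25; Mariko 1/150; Midori 2/25; Noboru 2/75; Ryo 1/150; Sachiko 2/75; Takeshi 2/75; Umeko 2/75; Yoshiko 2/75

Emiko, as surviving spouse, takes 3/5.
The remaining 2/5 passes to Yori's descendants per stirpes.
The 2/5 is divided into 5 equal shares of 2/25 among Fumio, Kenji, Reiko, Midori, Chiyo.
Fumio predeceased; the 2/25 allotted to Fumio's branch passes to Fumio's issue by representation.
The 2/25 is divided into 3 equal shares of 2/75 among Yoshiko, Noboru, Sachiko.
Yoshiko is living and takes 2/75.
Noboru is living and takes 2/75.
Sachiko is living and takes 2/75.
Kenji predeceased; the 2/25 allotted to Kenji's branch passes to Kenji's issue by representation.
The 2/25 is divided into 2 equal shares of 1/25 among Daichi, Isamu.
Daichi is living and takes 1/25.
Isamu predeceased; the 1/25 allotted to Isamu's branch passes to Isamu's issue by representation.
Haruki is the sole taker at this level and receives the full 1/25.
Reiko predeceased; the 2/25 allotted to Reiko's branch passes to Reiko's issue by representation.
The 2/25 is divided into 3 equal shares of 2/75 among Junko, Takeshi, Umeko.
Junko predeceased; the 2/75 allotted to Junko's branch passes to Junko's issue by representation.
The 2/75 is divided into 4 equal shares of 1/150 among Ryo, Mariko, Hana, Akira.
Ryo is living and takes 1/150.
Mariko is living and takes 1/150.
Hana is living and takes 1/150.
Akira is living and takes 1/150.
Takeshi is living and takes 2/75.
Umeko is living and takes 2/75.
Midori is living and takes 2/25.
Chiyo is living and takes 2/25.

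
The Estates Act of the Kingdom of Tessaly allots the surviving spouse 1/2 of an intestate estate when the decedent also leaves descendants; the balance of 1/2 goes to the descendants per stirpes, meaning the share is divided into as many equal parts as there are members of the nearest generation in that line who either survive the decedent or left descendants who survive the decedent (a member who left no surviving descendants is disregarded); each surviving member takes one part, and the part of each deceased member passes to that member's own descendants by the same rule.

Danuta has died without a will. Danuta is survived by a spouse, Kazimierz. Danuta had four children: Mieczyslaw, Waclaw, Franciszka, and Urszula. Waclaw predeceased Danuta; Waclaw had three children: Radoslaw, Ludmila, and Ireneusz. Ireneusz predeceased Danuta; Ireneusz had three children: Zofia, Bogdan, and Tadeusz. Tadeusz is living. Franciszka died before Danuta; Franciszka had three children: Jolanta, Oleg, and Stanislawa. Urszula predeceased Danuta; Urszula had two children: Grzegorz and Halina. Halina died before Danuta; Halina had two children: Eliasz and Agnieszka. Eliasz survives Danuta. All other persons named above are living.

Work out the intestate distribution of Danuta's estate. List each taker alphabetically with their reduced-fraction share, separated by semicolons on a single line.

Agnieszka 1/32; Bogdan 1/72; Eliasz 1/32; Grzegorz 1/16; Jolanta 1/24; Kazimierz 1/2; Ludmila 1/24; Mieczyslaw 1/8; Oleg 1/24; Radoslaw 1/24; Stanislawa 1/24; Tadeusz 1/72; Zofia 1/72

Kazimierz, as surviving spouse, takes 1/2.
The remaining 1/2 passes to Danuta's descendants per stirpes.
The 1/2 is divided into 4 equal shares of 1/8 among Mieczyslaw, Waclaw, Franciszka, Urszula.
Mieczyslaw is living and takes 1/8.
Waclaw predeceased; the 1/8 allotted to Waclaw's branch passes to Waclaw's issue by representation.
The 1/8 is divided into 3 equal shares of 1/24 among Radoslaw, Ludmila, Ireneusz.
Radoslaw is living and takes 1/24.
Ludmila is living and takes 1/24.
Ireneusz predeceased; the 1/24 allotted to Ireneusz's branch passes to Ireneusz's issue by representation.
The 1/24 is divided into 3 equal shares of 1/72 among Zofia, Bogdan, Tadeusz.
Zofia is living and takes 1/72.
Bogdan is living and takes 1/72.
Tadeusz is living and takes 1/72.
Franciszka predeceased; the 1/8 allotted to Franciszka's branch passes to Franciszka's issue by representation.
The 1/8 is divided into 3 equal shares of 1/24 among Jolanta, Oleg, Stanislawa.
Jolanta is living and takes 1/24.
Oleg is living and takes 1/24.
Stanislawa is living and takes 1/24.
Urszula predeceased; the 1/8 allotted to Urszula's branch passes to Urszula's issue by representation.
The 1/8 is divided into 2 equal shares of 1/16 among Grzegorz, Halina.
Grzegorz is living and takes 1/16.
Halina predeceased; the 1/16 allotted to Halina's branch passes to Halina's issue by representation.
The 1/16 is divided into 2 equal shares of 1/32 among Eliasz, Agnieszka.
Eliasz is living and takes 1/32.
Agnieszka is living and takes 1/32.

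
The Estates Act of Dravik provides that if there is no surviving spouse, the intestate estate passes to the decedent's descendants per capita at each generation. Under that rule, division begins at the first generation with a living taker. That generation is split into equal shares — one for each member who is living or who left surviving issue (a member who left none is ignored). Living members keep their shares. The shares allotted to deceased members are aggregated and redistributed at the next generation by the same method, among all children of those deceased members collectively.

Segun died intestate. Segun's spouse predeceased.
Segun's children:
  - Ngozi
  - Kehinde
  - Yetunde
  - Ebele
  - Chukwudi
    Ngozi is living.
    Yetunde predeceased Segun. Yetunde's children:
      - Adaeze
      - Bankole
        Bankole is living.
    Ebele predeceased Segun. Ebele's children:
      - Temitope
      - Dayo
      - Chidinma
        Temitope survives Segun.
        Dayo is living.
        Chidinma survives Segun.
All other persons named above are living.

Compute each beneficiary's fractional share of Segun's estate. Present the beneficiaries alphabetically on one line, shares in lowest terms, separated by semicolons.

Adaeze 2/25; Bankole 2/25; Chidinma 2/25; Chukwudi 1/5; Dayo 2/25; Kehinde 1/5; Ngozi 1/5; Temitope 2/25

There is no surviving spouse, so the entire estate passes to Segun's descendants per capita at each generation.
At generation 1 (Ngozi, Kehinde, Yetunde, Ebele, Chukwudi) there are 5 shares of (1)/5 = 1/5 each.
Living: Ngozi, Kehinde, and Chukwudi — each takes 1/5.
Deceased: Yetunde and Ebele. Their combined 2/5 is pooled and carried to generation 2.
At generation 2 (Adaeze, Bankole, Temitope, Dayo, Chidinma) there are 5 shares of (2/5)/5 = 2/25 each.
Living: Adaeze, Bankole, Temitope, Dayo, and Chidinma — each takes 2/25.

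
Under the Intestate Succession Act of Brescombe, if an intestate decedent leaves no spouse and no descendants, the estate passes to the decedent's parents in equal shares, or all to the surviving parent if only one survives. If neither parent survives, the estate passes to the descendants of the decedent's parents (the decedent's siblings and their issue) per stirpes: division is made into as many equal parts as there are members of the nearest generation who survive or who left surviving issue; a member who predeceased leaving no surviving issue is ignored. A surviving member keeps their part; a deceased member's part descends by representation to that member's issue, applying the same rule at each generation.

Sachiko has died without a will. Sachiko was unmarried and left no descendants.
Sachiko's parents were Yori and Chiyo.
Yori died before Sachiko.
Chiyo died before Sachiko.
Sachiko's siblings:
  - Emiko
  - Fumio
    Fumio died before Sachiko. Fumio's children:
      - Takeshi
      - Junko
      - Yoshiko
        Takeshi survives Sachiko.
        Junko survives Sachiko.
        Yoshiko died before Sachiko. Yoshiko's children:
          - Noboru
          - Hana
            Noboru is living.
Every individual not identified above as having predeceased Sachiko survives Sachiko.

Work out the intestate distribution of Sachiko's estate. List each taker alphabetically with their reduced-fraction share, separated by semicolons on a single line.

Emiko 1/2; Hana 1/12; Junko 1/6; Noboru 1/12; Takeshi 1/6

Neither parent survives and there are no descendants, so the estate passes to Sachiko's siblings and their issue per stirpes.
The estate is divided into 2 equal shares of 1/2 among Emiko, Fumio.
Emiko is living and takes 1/2.
Fumio predeceased; the 1/2 allotted to Fumio's branch passes to Fumio's issue by representation.
The 1/2 is divided into 3 equal shares of 1/6 among Takeshi, Junko, Yoshiko.
Takeshi is living and takes 1/6.
Junko is living and takes 1/6.
Yoshiko predeceased; the 1/6 allotted to Yoshiko's branch passes to Yoshiko's issue by representation.
The 1/6 is divided into 2 equal shares of 1/12 among Noboru, Hana.
Noboru is living and takes 1/12.
Hana is living and takes 1/12.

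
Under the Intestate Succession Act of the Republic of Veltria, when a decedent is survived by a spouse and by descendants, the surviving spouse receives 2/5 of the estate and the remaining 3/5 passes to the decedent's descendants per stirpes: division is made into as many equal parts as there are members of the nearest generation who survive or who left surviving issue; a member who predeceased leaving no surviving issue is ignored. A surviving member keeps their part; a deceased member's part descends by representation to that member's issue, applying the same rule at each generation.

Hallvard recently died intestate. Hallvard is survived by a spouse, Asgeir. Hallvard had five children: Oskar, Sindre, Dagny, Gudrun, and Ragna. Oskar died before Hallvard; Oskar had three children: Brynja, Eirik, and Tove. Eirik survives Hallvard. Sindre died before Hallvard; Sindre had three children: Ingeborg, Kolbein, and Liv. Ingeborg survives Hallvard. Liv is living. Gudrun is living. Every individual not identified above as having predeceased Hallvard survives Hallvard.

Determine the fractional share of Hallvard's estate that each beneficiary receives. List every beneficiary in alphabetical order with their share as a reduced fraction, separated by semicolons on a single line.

Asgeir 2/5; Brynja 1/25; Dagny 3/25; Eirik 1/25; Gudrun 3/25; Ingeborg 1/25; Kolbein 1/25; Liv 1/25; Ragna 3/25; Tove 1/25

Asgeir, as surviving spouse, takes 2/5.
The remaining 3/5 passes to Hallvard's descendants per stirpes.
The 3/5 is divided into 5 equal shares of 3/25 among Oskar, Sindre, Dagny, Gudrun, Ragna.
Oskar predeceased; the 3/25 allotted to Oskar's branch passes to Oskar's issue by representation.
The 3/25 is divided into 3 equal shares of 1/25 among Brynja, Eirik, Tove.
Brynja is living and takes 1/25.
Eirik is living and takes 1/25.
Tove is living and takes 1/25.
Sindre predeceased; the 3/25 allotted to Sindre's branch passes to Sindre's issue by representation.
The 3/25 is divided into 3 equal shares of 1/25 among Ingeborg, Kolbein, Liv.
Ingeborg is living and takes 1/25.
Kolbein is living and takes 1/25.
Liv is living and takes 1/25.
Dagny is living and takes 3/25.
Gudrun is living and takes 3/25.
Ragna is living and takes 3/25.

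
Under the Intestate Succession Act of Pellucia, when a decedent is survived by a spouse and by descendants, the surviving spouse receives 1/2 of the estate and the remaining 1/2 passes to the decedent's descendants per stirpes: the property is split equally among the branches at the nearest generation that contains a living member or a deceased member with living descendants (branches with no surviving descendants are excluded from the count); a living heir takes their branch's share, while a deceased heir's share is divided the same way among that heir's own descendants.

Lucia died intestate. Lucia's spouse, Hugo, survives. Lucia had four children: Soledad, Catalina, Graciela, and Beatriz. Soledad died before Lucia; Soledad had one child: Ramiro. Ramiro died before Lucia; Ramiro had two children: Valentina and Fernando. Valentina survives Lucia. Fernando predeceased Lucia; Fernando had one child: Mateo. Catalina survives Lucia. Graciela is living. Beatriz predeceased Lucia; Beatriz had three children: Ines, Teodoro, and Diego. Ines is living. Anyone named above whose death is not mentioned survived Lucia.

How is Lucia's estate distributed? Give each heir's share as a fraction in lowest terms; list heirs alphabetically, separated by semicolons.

Hugo, as surviving spouse, takes 1/2.
The remaining 1/2 passes to Lucia's descendants per stirpes.
The 1/2 is divided into 4 equal shares of 1/8 among Soledad, Catalina, Graciela, Beatriz.
Soledad predeceased; the 1/8 allotted to Soledad's branch passes to Soledad's issue by representation.
Ramiro's line is the sole branch at this level, so the full 1/8 passes to Ramiro's issue by representation.
The 1/8 is divided into 2 equal shares of 1/16 among Valentina, Fernando.
Valentina is living and takes 1/16.
Fernando predeceased; the 1/16 allotted to Fernando's branch passes to Fernando's issue by representation.
Mateo is the sole taker at this level and receives the full 1/16.
Catalina is living and takes 1/8.
Graciela is living and takes 1/8.
Beatriz predeceased; the 1/8 allotted to Beatriz's branch passes to Beatriz's issue by representation.
The 1/8 is divided into 3 equal shares of 1/24 among Ines, Teodoro, Diego.
Ines is living and takes 1/24.
Teodoro is living and takes 1/24.
Diego is living and takes 1/24.

Catalina 1/8; Diego 1/24; Graciela 1/8; Hugo 1/2; Ines 1/24; Mateo 1/16; Teodoro 1/24; Valentina 1/16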